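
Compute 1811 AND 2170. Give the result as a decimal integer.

18

1811 = 011100010011
2170 = 100001111010
AND → 000000010010 = 18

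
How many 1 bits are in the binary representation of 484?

5

484 = 111100100
Count the 1s: 1 + 1 + 1 + 1 + 1 = 5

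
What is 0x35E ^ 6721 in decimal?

6431

0x35E = 0001101011110
6721 = 1101001000001
XOR → 1100100011111 = 6431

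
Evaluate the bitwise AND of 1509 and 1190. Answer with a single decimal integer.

1188

1509 = 10111100101
1190 = 10010100110
AND → 10010100100 = 1188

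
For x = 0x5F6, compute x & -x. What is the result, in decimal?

x = 10111110110 = 1526
-x (two's complement) = …01000001010
AND   = 00000000010 = 2
(x & -x isolates the lowest set bit of x.)

2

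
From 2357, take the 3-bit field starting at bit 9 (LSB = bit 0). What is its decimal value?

v = 100100110101
Shift right by 9: 100
Mask low 3 bits: 100 = 4

4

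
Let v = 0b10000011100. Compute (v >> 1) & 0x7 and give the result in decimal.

v = 10000011100
Shift right by 1: 1000001110
Mask low 3 bits: 110 = 6

6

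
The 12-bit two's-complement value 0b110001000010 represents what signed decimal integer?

pattern = 110001000010 (MSB is 1 ⇒ negative)
Invert: 001110111101, add 1 → 001110111110 = 958, so the value is -958.
(Equivalently: 3138 - 2^12 = 3138 - 4096 = -958.)

-958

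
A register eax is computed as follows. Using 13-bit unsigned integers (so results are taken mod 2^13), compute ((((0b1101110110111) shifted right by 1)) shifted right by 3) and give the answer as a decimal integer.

0b1101110110111 = 1101110110111
→ shifted right by 1 → 0110111011011 = 3547
→ shifted right by 3 → 0000110111011 = 443

443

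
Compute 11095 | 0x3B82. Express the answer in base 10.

15319

11095 = 10101101010111
0x3B82 = 11101110000010
 OR → 11101111010111 = 15319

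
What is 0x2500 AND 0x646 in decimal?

0x2500 = 10010100000000
0x646 = 00011001000110
AND → 00010000000000 = 1024

1024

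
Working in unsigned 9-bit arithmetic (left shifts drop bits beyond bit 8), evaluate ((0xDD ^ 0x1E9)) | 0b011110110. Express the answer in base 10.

0xDD = 011011101
0x1E9 = 111101001
→ ^ → 100110100 = 308
0b011110110 = 011110110
→ | → 111110110 = 502

502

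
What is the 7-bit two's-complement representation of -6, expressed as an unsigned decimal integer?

6 in 7 bits: 0000110
Invert: 1111001
Add 1:  1111010 = 122
(Check: 2^7 - 6 = 128 - 6 = 122.)

122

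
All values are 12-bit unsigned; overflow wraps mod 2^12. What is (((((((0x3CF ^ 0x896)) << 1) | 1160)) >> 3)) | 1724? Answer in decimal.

0x3CF = 001111001111
0x896 = 100010010110
→ ^ → 101101011001 = 2905
→ << 1 (mod 2^12) → 011010110010 = 1714
1160 = 010010001000
→ | → 011010111010 = 1722
→ >> 3 → 000011010111 = 215
1724 = 011010111100
→ | → 011011111111 = 1791

1791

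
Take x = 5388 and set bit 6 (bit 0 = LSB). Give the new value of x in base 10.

5452

x = 01010100001100
bit 6 is currently 0; set it via x | (1 << 6) = x | 64
→ 01010101001100 = 5452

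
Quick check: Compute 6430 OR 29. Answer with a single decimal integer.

6430 = 1100100011110
29 = 0000000011101
 OR → 1100100011111 = 6431

6431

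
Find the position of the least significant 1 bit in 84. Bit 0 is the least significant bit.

84 = 1010100
Trailing zeros: 2, so the lowest set bit is bit 2 (value 4).

2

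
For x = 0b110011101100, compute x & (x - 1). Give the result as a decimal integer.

3304

x = 110011101100 = 3308
x - 1 = 110011101011
AND   = 110011101000 = 3304
(x & (x - 1) clears the lowest set bit of x.)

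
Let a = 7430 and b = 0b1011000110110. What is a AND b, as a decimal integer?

5126

7430 = 1110100000110
b = 1011000110110
AND → 1010000000110 = 5126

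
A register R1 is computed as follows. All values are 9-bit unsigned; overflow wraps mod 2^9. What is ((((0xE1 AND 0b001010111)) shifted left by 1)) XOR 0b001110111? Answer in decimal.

245

0xE1 = 011100001
0b001010111 = 001010111
→ AND → 001000001 = 65
→ shifted left by 1 (mod 2^9) → 010000010 = 130
0b001110111 = 001110111
→ XOR → 011110101 = 245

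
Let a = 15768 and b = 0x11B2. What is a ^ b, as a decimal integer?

11306

15768 = 11110110011000
0x11B2 = 01000110110010
XOR → 10110000101010 = 11306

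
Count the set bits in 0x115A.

0x115A = 1000101011010
Count the 1s: 1 + 1 + 1 + 1 + 1 + 1 = 6

6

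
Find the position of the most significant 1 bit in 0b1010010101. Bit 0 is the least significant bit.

0b1010010101 = 1010010101
The topmost 1 is at position 9 (since 2^9 = 512 ≤ 661 < 1024).

9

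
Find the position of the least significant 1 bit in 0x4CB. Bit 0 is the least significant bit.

0

0x4CB = 10011001011
Trailing zeros: 0, so the lowest set bit is bit 0 (value 1).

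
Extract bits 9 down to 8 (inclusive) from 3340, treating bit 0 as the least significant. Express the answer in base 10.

1

v = 110100001100
Shift right by 8: 1101
Mask low 2 bits: 01 = 1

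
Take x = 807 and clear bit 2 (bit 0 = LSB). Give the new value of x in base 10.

803

x = 01100100111
bit 2 is currently 1; clear it via x & ~(1 << 2) = x & ~4
→ 01100100011 = 803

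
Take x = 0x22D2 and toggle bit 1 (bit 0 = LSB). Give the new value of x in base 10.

8912

x = 10001011010010
bit 1 is currently 1; toggle it via x ^ (1 << 1) = x ^ 2
→ 10001011010000 = 8912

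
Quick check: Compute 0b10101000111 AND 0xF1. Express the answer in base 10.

a = 10101000111
0xF1 = 00011110001
AND → 00001000001 = 65

65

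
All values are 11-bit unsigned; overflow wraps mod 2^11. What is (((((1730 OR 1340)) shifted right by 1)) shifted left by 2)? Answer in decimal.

2044

1730 = 11011000010
1340 = 10100111100
→ OR → 11111111110 = 2046
→ shifted right by 1 → 01111111111 = 1023
→ shifted left by 2 (mod 2^11) → 11111111100 = 2044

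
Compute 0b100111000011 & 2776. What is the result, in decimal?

a = 100111000011
2776 = 101011011000
AND → 100011000000 = 2240

2240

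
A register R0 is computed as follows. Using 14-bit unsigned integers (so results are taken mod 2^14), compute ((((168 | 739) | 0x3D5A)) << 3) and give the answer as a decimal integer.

168 = 00000010101000
739 = 00001011100011
→ | → 00001011101011 = 747
0x3D5A = 11110101011010
→ | → 11111111111011 = 16379
→ << 3 (mod 2^14) → 11111111011000 = 16344

16344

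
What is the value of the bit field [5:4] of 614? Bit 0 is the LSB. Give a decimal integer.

2

v = 000001001100110
Shift right by 4: 00000100110
Mask low 2 bits: 10 = 2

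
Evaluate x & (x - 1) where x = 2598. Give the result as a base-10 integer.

x = 101000100110 = 2598
x - 1 = 101000100101
AND   = 101000100100 = 2596
(x & (x - 1) clears the lowest set bit of x.)

2596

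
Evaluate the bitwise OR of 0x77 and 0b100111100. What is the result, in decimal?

0x77 = 001110111
b = 100111100
 OR → 101111111 = 383

383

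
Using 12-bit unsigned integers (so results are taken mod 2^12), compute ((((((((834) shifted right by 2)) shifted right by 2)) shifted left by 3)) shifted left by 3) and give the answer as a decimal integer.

834 = 001101000010
→ shifted right by 2 → 000011010000 = 208
→ shifted right by 2 → 000000110100 = 52
→ shifted left by 3 (mod 2^12) → 000110100000 = 416
→ shifted left by 3 (mod 2^12) → 110100000000 = 3328

3328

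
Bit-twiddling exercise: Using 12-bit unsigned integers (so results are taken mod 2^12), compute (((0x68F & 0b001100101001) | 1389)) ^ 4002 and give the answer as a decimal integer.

2255

0x68F = 011010001111
0b001100101001 = 001100101001
→ & → 001000001001 = 521
1389 = 010101101101
→ | → 011101101101 = 1901
4002 = 111110100010
→ ^ → 100011001111 = 2255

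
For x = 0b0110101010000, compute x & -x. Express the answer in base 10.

16

x = 110101010000 = 3408
-x (two's complement) = …001010110000
AND   = 000000010000 = 16
(x & -x isolates the lowest set bit of x.)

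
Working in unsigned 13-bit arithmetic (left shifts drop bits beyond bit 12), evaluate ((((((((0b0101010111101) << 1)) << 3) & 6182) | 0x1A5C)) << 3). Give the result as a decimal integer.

4832

0b0101010111101 = 0101010111101
→ << 1 (mod 2^13) → 1010101111010 = 5498
→ << 3 (mod 2^13) → 0101111010000 = 3024
6182 = 1100000100110
→ & → 0100000000000 = 2048
0x1A5C = 1101001011100
→ | → 1101001011100 = 6748
→ << 3 (mod 2^13) → 1001011100000 = 4832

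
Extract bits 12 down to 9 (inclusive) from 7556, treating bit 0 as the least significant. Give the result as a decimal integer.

v = 1110110000100
Shift right by 9: 1110
Mask low 4 bits: 1110 = 14

14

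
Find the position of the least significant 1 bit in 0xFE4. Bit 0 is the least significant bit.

0xFE4 = 111111100100
Trailing zeros: 2, so the lowest set bit is bit 2 (value 4).

2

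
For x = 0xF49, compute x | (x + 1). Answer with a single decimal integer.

x = 111101001001 = 3913
x + 1 = 111101001010
OR    = 111101001011 = 3915
(x | (x + 1) sets the lowest cleared bit.)

3915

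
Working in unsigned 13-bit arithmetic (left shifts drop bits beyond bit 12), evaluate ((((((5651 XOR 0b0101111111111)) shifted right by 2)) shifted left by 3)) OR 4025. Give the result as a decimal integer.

5651 = 1011000010011
0b0101111111111 = 0101111111111
→ XOR → 1110111101100 = 7660
→ shifted right by 2 → 0011101111011 = 1915
→ shifted left by 3 (mod 2^13) → 1101111011000 = 7128
4025 = 0111110111001
→ OR → 1111111111001 = 8185

8185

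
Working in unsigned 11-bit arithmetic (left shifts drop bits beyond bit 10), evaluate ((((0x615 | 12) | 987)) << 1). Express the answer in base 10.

0x615 = 11000010101
12 = 00000001100
→ | → 11000011101 = 1565
987 = 01111011011
→ | → 11111011111 = 2015
→ << 1 (mod 2^11) → 11110111110 = 1982

1982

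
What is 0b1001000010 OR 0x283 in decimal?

a = 1001000010
0x283 = 1010000011
 OR → 1011000011 = 707

707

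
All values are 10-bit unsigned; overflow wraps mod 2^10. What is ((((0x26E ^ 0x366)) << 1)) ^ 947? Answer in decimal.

0x26E = 1001101110
0x366 = 1101100110
→ ^ → 0100001000 = 264
→ << 1 (mod 2^10) → 1000010000 = 528
947 = 1110110011
→ ^ → 0110100011 = 419

419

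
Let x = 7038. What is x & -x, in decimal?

2

x = 1101101111110 = 7038
-x (two's complement) = …0010010000010
AND   = 0000000000010 = 2
(x & -x isolates the lowest set bit of x.)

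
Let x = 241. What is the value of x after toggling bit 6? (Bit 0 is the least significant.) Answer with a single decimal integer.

177

x = 00011110001
bit 6 is currently 1; toggle it via x ^ (1 << 6) = x ^ 64
→ 00010110001 = 177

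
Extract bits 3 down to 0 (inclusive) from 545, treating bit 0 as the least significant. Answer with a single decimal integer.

v = 1000100001
Shift right by 0: 1000100001
Mask low 4 bits: 0001 = 1

1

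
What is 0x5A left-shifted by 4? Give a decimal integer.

1440

0x5A = 00001011010
shift left by 4 → 10110100000 = 1440
(equivalently, 90 × 2^4 = 90 × 16)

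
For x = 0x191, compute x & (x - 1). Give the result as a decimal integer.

400

x = 110010001 = 401
x - 1 = 110010000
AND   = 110010000 = 400
(x & (x - 1) clears the lowest set bit of x.)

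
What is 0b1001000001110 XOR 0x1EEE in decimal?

a = 1001000001110
0x1EEE = 1111011101110
XOR → 0110011100000 = 3296

3296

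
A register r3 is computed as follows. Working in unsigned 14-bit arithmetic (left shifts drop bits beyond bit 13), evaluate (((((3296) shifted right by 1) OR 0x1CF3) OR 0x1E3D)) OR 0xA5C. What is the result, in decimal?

3296 = 00110011100000
→ shifted right by 1 → 00011001110000 = 1648
0x1CF3 = 01110011110011
→ OR → 01111011110011 = 7923
0x1E3D = 01111000111101
→ OR → 01111011111111 = 7935
0xA5C = 00101001011100
→ OR → 01111011111111 = 7935

7935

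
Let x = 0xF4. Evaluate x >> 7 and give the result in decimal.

1

0xF4 = 11110100
shift right by 7 → 00000001 = 1
(equivalently, floor(244 / 128))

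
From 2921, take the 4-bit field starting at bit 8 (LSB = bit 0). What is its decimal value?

11

v = 101101101001
Shift right by 8: 1011
Mask low 4 bits: 1011 = 11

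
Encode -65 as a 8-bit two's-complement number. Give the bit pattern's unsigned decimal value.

191

65 in 8 bits: 01000001
Invert: 10111110
Add 1:  10111111 = 191
(Check: 2^8 - 65 = 256 - 65 = 191.)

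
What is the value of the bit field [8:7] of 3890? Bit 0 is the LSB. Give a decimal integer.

v = 111100110010
Shift right by 7: 11110
Mask low 2 bits: 10 = 2

2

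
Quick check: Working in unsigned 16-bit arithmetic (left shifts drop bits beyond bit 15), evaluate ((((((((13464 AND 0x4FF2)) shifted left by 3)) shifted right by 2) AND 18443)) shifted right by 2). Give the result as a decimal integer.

13464 = 0011010010011000
0x4FF2 = 0100111111110010
→ AND → 0000010010010000 = 1168
→ shifted left by 3 (mod 2^16) → 0010010010000000 = 9344
→ shifted right by 2 → 0000100100100000 = 2336
18443 = 0100100000001011
→ AND → 0000100000000000 = 2048
→ shifted right by 2 → 0000001000000000 = 512

512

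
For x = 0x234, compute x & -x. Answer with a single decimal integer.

4

x = 1000110100 = 564
-x (two's complement) = …0111001100
AND   = 0000000100 = 4
(x & -x isolates the lowest set bit of x.)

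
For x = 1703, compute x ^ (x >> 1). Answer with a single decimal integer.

x = 11010100111 = 1703
x>>1 = 01101010011
XOR  = 10111110100 = 1524
(x ^ (x >> 1) gives the standard binary-reflected Gray code of x.)

1524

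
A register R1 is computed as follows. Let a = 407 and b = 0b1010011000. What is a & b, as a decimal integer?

144

407 = 0110010111
b = 1010011000
AND → 0010010000 = 144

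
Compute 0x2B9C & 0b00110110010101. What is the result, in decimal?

2452

0x2B9C = 10101110011100
b = 00110110010101
AND → 00100110010100 = 2452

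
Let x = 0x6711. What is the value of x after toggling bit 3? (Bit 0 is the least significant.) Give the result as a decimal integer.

x = 110011100010001
bit 3 is currently 0; toggle it via x ^ (1 << 3) = x ^ 8
→ 110011100011001 = 26393

26393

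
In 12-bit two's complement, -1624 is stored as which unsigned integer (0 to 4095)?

1624 in 12 bits: 011001011000
Invert: 100110100111
Add 1:  100110101000 = 2472
(Check: 2^12 - 1624 = 4096 - 1624 = 2472.)

2472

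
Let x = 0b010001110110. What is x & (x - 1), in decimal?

1140

x = 10001110110 = 1142
x - 1 = 10001110101
AND   = 10001110100 = 1140
(x & (x - 1) clears the lowest set bit of x.)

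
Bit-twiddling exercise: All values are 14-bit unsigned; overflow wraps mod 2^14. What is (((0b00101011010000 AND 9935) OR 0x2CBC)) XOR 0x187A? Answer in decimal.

0b00101011010000 = 00101011010000
9935 = 10011011001111
→ AND → 00001011000000 = 704
0x2CBC = 10110010111100
→ OR → 10111011111100 = 12028
0x187A = 01100001111010
→ XOR → 11011010000110 = 13958

13958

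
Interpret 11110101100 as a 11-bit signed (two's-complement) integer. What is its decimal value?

pattern = 11110101100 (MSB is 1 ⇒ negative)
Invert: 00001010011, add 1 → 00001010100 = 84, so the value is -84.
(Equivalently: 1964 - 2^11 = 1964 - 2048 = -84.)

-84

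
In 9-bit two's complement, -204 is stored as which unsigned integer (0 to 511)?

204 in 9 bits: 011001100
Invert: 100110011
Add 1:  100110100 = 308
(Check: 2^9 - 204 = 512 - 204 = 308.)

308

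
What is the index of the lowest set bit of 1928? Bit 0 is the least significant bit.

3

1928 = 11110001000
Trailing zeros: 3, so the lowest set bit is bit 3 (value 8).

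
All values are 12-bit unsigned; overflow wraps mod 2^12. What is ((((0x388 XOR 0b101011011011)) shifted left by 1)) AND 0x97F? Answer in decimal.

0x388 = 001110001000
0b101011011011 = 101011011011
→ XOR → 100101010011 = 2387
→ shifted left by 1 (mod 2^12) → 001010100110 = 678
0x97F = 100101111111
→ AND → 000000100110 = 38

38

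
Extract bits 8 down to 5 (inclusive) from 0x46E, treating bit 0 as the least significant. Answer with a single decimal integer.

3

v = 10001101110
Shift right by 5: 100011
Mask low 4 bits: 0011 = 3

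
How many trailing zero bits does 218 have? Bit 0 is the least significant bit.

218 = 11011010
Trailing zeros: 1, so the lowest set bit is bit 1 (value 2).

1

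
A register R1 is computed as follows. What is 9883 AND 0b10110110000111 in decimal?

9883 = 10011010011011
b = 10110110000111
AND → 10010010000011 = 9347

9347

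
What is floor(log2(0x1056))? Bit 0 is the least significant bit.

12

0x1056 = 1000001010110
The topmost 1 is at position 12 (since 2^12 = 4096 ≤ 4182 < 8192).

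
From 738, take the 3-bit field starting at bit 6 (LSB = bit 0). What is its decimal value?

v = 1011100010
Shift right by 6: 1011
Mask low 3 bits: 011 = 3

3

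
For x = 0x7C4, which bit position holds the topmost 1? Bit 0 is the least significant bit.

10

0x7C4 = 11111000100
The topmost 1 is at position 10 (since 2^10 = 1024 ≤ 1988 < 2048).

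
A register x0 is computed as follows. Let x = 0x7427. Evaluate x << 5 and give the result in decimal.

0x7427 = 00000111010000100111
shift left by 5 → 11101000010011100000 = 951520
(equivalently, 29735 × 2^5 = 29735 × 32)

951520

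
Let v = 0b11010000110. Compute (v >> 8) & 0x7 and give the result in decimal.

6

v = 11010000110
Shift right by 8: 110
Mask low 3 bits: 110 = 6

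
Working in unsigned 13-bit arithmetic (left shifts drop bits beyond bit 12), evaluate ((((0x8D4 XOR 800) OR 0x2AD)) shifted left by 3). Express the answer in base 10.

8168

0x8D4 = 0100011010100
800 = 0001100100000
→ XOR → 0101111110100 = 3060
0x2AD = 0001010101101
→ OR → 0101111111101 = 3069
→ shifted left by 3 (mod 2^13) → 1111111101000 = 8168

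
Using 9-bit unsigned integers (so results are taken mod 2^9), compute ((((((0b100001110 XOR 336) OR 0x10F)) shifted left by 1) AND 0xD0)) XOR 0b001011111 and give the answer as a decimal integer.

0b100001110 = 100001110
336 = 101010000
→ XOR → 001011110 = 94
0x10F = 100001111
→ OR → 101011111 = 351
→ shifted left by 1 (mod 2^9) → 010111110 = 190
0xD0 = 011010000
→ AND → 010010000 = 144
0b001011111 = 001011111
→ XOR → 011001111 = 207

207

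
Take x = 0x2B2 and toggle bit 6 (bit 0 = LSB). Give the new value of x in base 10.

754

x = 1010110010
bit 6 is currently 0; toggle it via x ^ (1 << 6) = x ^ 64
→ 1011110010 = 754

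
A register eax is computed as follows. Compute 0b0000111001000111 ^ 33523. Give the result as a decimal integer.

36020

a = 0000111001000111
33523 = 1000001011110011
XOR → 1000110010110100 = 36020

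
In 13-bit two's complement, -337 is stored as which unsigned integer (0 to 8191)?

337 in 13 bits: 0000101010001
Invert: 1111010101110
Add 1:  1111010101111 = 7855
(Check: 2^13 - 337 = 8192 - 337 = 7855.)

7855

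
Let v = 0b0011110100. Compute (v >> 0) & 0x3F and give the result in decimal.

v = 0011110100
Shift right by 0: 0011110100
Mask low 6 bits: 110100 = 52

52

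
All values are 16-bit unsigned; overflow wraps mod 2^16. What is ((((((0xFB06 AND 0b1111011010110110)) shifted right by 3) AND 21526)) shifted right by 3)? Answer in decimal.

0xFB06 = 1111101100000110
0b1111011010110110 = 1111011010110110
→ AND → 1111001000000110 = 61958
→ shifted right by 3 → 0001111001000000 = 7744
21526 = 0101010000010110
→ AND → 0001010000000000 = 5120
→ shifted right by 3 → 0000001010000000 = 640

640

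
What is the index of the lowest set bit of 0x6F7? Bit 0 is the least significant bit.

0x6F7 = 11011110111
Trailing zeros: 0, so the lowest set bit is bit 0 (value 1).

0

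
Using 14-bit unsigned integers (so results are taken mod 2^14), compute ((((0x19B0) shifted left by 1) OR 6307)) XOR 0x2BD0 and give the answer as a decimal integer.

4147

0x19B0 = 01100110110000
→ shifted left by 1 (mod 2^14) → 11001101100000 = 13152
6307 = 01100010100011
→ OR → 11101111100011 = 15331
0x2BD0 = 10101111010000
→ XOR → 01000000110011 = 4147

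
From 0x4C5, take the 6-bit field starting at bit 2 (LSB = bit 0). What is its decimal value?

49

v = 010011000101
Shift right by 2: 0100110001
Mask low 6 bits: 110001 = 49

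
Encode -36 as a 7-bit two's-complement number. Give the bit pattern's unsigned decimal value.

36 in 7 bits: 0100100
Invert: 1011011
Add 1:  1011100 = 92
(Check: 2^7 - 36 = 128 - 36 = 92.)

92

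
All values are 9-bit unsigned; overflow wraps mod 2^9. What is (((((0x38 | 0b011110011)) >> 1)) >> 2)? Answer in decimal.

0x38 = 000111000
0b011110011 = 011110011
→ | → 011111011 = 251
→ >> 1 → 001111101 = 125
→ >> 2 → 000011111 = 31

31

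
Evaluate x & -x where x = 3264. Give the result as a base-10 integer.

x = 110011000000 = 3264
-x (two's complement) = …001101000000
AND   = 000001000000 = 64
(x & -x isolates the lowest set bit of x.)

64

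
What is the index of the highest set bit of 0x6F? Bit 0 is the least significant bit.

0x6F = 1101111
The topmost 1 is at position 6 (since 2^6 = 64 ≤ 111 < 128).

6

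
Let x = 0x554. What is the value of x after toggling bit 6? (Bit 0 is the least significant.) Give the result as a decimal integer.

1300

x = 010101010100
bit 6 is currently 1; toggle it via x ^ (1 << 6) = x ^ 64
→ 010100010100 = 1300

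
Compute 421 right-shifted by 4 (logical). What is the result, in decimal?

421 = 110100101
shift right by 4 → 000011010 = 26
(equivalently, floor(421 / 16))

26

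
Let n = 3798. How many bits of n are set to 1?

8

3798 = 111011010110
Count the 1s: 1 + 1 + 1 + 1 + 1 + 1 + 1 + 1 = 8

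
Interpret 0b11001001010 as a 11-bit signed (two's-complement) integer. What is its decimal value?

pattern = 11001001010 (MSB is 1 ⇒ negative)
Invert: 00110110101, add 1 → 00110110110 = 438, so the value is -438.
(Equivalently: 1610 - 2^11 = 1610 - 2048 = -438.)

-438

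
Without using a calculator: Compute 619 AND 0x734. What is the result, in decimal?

619 = 01001101011
0x734 = 11100110100
AND → 01000100000 = 544

544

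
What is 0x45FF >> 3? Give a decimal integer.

0x45FF = 100010111111111
shift right by 3 → 000100010111111 = 2239
(equivalently, floor(17919 / 8))

2239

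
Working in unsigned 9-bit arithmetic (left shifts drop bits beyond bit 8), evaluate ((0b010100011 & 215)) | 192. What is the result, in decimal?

195

0b010100011 = 010100011
215 = 011010111
→ & → 010000011 = 131
192 = 011000000
→ | → 011000011 = 195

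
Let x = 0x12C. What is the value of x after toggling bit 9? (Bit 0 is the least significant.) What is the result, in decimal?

x = 0100101100
bit 9 is currently 0; toggle it via x ^ (1 << 9) = x ^ 512
→ 1100101100 = 812

812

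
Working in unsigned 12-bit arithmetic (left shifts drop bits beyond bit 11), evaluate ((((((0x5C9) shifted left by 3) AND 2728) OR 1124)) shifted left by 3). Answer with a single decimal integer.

0x5C9 = 010111001001
→ shifted left by 3 (mod 2^12) → 111001001000 = 3656
2728 = 101010101000
→ AND → 101000001000 = 2568
1124 = 010001100100
→ OR → 111001101100 = 3692
→ shifted left by 3 (mod 2^12) → 001101100000 = 864

864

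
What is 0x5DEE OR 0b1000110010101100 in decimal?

56814

0x5DEE = 0101110111101110
b = 1000110010101100
 OR → 1101110111101110 = 56814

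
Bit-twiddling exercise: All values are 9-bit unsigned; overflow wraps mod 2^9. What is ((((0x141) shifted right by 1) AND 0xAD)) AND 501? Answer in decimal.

0x141 = 101000001
→ shifted right by 1 → 010100000 = 160
0xAD = 010101101
→ AND → 010100000 = 160
501 = 111110101
→ AND → 010100000 = 160

160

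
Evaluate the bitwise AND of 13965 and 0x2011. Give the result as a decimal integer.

13965 = 11011010001101
0x2011 = 10000000010001
AND → 10000000000001 = 8193

8193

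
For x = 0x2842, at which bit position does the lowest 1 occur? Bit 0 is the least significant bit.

1

0x2842 = 10100001000010
Trailing zeros: 1, so the lowest set bit is bit 1 (value 2).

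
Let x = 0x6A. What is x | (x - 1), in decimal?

x = 1101010 = 106
x - 1 = 1101001
OR    = 1101011 = 107
(x | (x - 1) sets all bits below the lowest set bit.)

107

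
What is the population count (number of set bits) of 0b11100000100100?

5

n = 11100000100100
Count the 1s: 1 + 1 + 1 + 1 + 1 = 5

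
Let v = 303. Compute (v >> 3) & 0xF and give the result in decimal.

5

v = 100101111
Shift right by 3: 100101
Mask low 4 bits: 0101 = 5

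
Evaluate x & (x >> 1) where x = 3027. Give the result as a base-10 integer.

x = 101111010011 = 3027
x>>1 = 010111101001
AND  = 000111000001 = 449
(x & (x >> 1) has a 1 wherever x has two consecutive 1 bits.)

449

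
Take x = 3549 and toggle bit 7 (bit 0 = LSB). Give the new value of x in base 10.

3421

x = 110111011101
bit 7 is currently 1; toggle it via x ^ (1 << 7) = x ^ 128
→ 110101011101 = 3421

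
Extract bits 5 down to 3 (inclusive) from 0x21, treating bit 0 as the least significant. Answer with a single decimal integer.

4

v = 000100001
Shift right by 3: 000100
Mask low 3 bits: 100 = 4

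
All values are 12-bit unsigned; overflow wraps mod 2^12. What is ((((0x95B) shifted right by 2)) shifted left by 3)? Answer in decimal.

688

0x95B = 100101011011
→ shifted right by 2 → 001001010110 = 598
→ shifted left by 3 (mod 2^12) → 001010110000 = 688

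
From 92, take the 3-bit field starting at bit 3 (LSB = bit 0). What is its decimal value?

v = 001011100
Shift right by 3: 001011
Mask low 3 bits: 011 = 3

3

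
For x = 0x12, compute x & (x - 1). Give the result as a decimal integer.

x = 10010 = 18
x - 1 = 10001
AND   = 10000 = 16
(x & (x - 1) clears the lowest set bit of x.)

16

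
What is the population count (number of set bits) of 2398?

2398 = 100101011110
Count the 1s: 1 + 1 + 1 + 1 + 1 + 1 + 1 = 7

7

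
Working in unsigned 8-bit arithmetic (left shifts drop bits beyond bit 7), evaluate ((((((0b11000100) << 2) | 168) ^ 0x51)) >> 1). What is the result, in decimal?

116

0b11000100 = 11000100
→ << 2 (mod 2^8) → 00010000 = 16
168 = 10101000
→ | → 10111000 = 184
0x51 = 01010001
→ ^ → 11101001 = 233
→ >> 1 → 01110100 = 116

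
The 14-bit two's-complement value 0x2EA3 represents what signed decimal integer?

-4445

pattern = 10111010100011 (MSB is 1 ⇒ negative)
Invert: 01000101011100, add 1 → 01000101011101 = 4445, so the value is -4445.
(Equivalently: 11939 - 2^14 = 11939 - 16384 = -4445.)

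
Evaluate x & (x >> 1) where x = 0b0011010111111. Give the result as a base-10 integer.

543

x = 11010111111 = 1727
x>>1 = 01101011111
AND  = 01000011111 = 543
(x & (x >> 1) has a 1 wherever x has two consecutive 1 bits.)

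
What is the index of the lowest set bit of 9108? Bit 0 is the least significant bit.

2

9108 = 10001110010100
Trailing zeros: 2, so the lowest set bit is bit 2 (value 4).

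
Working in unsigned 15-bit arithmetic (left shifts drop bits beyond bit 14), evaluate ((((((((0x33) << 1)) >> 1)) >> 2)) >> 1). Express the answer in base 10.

0x33 = 000000000110011
→ << 1 (mod 2^15) → 000000001100110 = 102
→ >> 1 → 000000000110011 = 51
→ >> 2 → 000000000001100 = 12
→ >> 1 → 000000000000110 = 6

6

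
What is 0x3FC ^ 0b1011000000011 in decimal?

5631

0x3FC = 0001111111100
b = 1011000000011
XOR → 1010111111111 = 5631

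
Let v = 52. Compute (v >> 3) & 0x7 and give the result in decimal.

v = 00110100
Shift right by 3: 00110
Mask low 3 bits: 110 = 6

6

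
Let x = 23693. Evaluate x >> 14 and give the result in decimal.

1

23693 = 101110010001101
shift right by 14 → 000000000000001 = 1
(equivalently, floor(23693 / 16384))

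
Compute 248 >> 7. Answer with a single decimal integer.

1

248 = 11111000
shift right by 7 → 00000001 = 1
(equivalently, floor(248 / 128))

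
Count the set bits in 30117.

9

30117 = 111010110100101
Count the 1s: 1 + 1 + 1 + 1 + 1 + 1 + 1 + 1 + 1 = 9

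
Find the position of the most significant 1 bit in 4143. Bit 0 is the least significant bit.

12

4143 = 1000000101111
The topmost 1 is at position 12 (since 2^12 = 4096 ≤ 4143 < 8192).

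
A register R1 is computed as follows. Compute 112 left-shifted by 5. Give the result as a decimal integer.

3584

112 = 000001110000
shift left by 5 → 111000000000 = 3584
(equivalently, 112 × 2^5 = 112 × 32)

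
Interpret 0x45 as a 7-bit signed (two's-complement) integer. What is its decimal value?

-59

pattern = 1000101 (MSB is 1 ⇒ negative)
Invert: 0111010, add 1 → 0111011 = 59, so the value is -59.
(Equivalently: 69 - 2^7 = 69 - 128 = -59.)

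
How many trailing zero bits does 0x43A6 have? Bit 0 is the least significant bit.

0x43A6 = 100001110100110
Trailing zeros: 1, so the lowest set bit is bit 1 (value 2).

1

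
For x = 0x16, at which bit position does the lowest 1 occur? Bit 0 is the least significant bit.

1

0x16 = 10110
Trailing zeros: 1, so the lowest set bit is bit 1 (value 2).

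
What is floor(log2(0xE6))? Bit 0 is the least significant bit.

0xE6 = 11100110
The topmost 1 is at position 7 (since 2^7 = 128 ≤ 230 < 256).

7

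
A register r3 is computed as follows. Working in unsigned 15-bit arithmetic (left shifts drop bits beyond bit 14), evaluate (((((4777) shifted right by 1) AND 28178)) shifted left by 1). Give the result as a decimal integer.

4777 = 001001010101001
→ shifted right by 1 → 000100101010100 = 2388
28178 = 110111000010010
→ AND → 000100000010000 = 2064
→ shifted left by 1 (mod 2^15) → 001000000100000 = 4128

4128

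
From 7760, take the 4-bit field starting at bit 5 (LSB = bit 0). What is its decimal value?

2

v = 1111001010000
Shift right by 5: 11110010
Mask low 4 bits: 0010 = 2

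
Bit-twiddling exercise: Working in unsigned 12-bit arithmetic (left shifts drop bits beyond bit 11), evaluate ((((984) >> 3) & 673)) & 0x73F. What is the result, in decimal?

33

984 = 001111011000
→ >> 3 → 000001111011 = 123
673 = 001010100001
→ & → 000000100001 = 33
0x73F = 011100111111
→ & → 000000100001 = 33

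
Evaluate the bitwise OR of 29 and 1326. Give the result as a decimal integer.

29 = 00000011101
1326 = 10100101110
 OR → 10100111111 = 1343

1343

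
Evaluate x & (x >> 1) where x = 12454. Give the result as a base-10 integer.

x = 11000010100110 = 12454
x>>1 = 01100001010011
AND  = 01000000000010 = 4098
(x & (x >> 1) has a 1 wherever x has two consecutive 1 bits.)

4098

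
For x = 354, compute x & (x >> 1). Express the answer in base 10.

x = 101100010 = 354
x>>1 = 010110001
AND  = 000100000 = 32
(x & (x >> 1) has a 1 wherever x has two consecutive 1 bits.)

32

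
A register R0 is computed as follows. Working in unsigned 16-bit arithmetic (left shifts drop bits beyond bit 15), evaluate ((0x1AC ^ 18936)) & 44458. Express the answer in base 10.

2048

0x1AC = 0000000110101100
18936 = 0100100111111000
→ ^ → 0100100001010100 = 18516
44458 = 1010110110101010
→ & → 0000100000000000 = 2048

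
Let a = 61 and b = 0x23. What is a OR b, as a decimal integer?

61 = 111101
0x23 = 100011
 OR → 111111 = 63

63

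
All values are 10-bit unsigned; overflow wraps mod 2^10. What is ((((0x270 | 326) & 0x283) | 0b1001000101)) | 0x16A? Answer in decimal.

0x270 = 1001110000
326 = 0101000110
→ | → 1101110110 = 886
0x283 = 1010000011
→ & → 1000000010 = 514
0b1001000101 = 1001000101
→ | → 1001000111 = 583
0x16A = 0101101010
→ | → 1101101111 = 879

879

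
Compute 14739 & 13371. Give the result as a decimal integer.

14739 = 11100110010011
13371 = 11010000111011
AND → 11000000010011 = 12307

12307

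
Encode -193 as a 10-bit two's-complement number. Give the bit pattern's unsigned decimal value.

193 in 10 bits: 0011000001
Invert: 1100111110
Add 1:  1100111111 = 831
(Check: 2^10 - 193 = 1024 - 193 = 831.)

831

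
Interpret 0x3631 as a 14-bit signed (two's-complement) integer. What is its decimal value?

-2511

pattern = 11011000110001 (MSB is 1 ⇒ negative)
Invert: 00100111001110, add 1 → 00100111001111 = 2511, so the value is -2511.
(Equivalently: 13873 - 2^14 = 13873 - 16384 = -2511.)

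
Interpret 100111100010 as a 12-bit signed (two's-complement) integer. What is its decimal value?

-1566

pattern = 100111100010 (MSB is 1 ⇒ negative)
Invert: 011000011101, add 1 → 011000011110 = 1566, so the value is -1566.
(Equivalently: 2530 - 2^12 = 2530 - 4096 = -1566.)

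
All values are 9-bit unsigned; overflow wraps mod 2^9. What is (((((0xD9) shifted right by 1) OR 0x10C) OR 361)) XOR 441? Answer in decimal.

212

0xD9 = 011011001
→ shifted right by 1 → 001101100 = 108
0x10C = 100001100
→ OR → 101101100 = 364
361 = 101101001
→ OR → 101101101 = 365
441 = 110111001
→ XOR → 011010100 = 212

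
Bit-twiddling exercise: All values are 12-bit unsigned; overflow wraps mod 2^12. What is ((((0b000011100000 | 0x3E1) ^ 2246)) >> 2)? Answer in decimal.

0b000011100000 = 000011100000
0x3E1 = 001111100001
→ | → 001111100001 = 993
2246 = 100011000110
→ ^ → 101100100111 = 2855
→ >> 2 → 001011001001 = 713

713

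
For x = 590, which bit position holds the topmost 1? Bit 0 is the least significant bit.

590 = 1001001110
The topmost 1 is at position 9 (since 2^9 = 512 ≤ 590 < 1024).

9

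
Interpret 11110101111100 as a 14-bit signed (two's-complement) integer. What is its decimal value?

pattern = 11110101111100 (MSB is 1 ⇒ negative)
Invert: 00001010000011, add 1 → 00001010000100 = 644, so the value is -644.
(Equivalently: 15740 - 2^14 = 15740 - 16384 = -644.)

-644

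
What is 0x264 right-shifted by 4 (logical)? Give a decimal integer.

38

0x264 = 1001100100
shift right by 4 → 0000100110 = 38
(equivalently, floor(612 / 16))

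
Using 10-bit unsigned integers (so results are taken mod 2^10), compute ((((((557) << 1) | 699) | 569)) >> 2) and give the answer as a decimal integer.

190

557 = 1000101101
→ << 1 (mod 2^10) → 0001011010 = 90
699 = 1010111011
→ | → 1011111011 = 763
569 = 1000111001
→ | → 1011111011 = 763
→ >> 2 → 0010111110 = 190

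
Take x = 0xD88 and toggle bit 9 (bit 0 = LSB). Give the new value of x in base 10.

x = 110110001000
bit 9 is currently 0; toggle it via x ^ (1 << 9) = x ^ 512
→ 111110001000 = 3976

3976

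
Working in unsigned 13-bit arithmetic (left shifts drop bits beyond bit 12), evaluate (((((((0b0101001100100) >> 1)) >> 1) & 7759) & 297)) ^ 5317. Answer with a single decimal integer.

0b0101001100100 = 0101001100100
→ >> 1 → 0010100110010 = 1330
→ >> 1 → 0001010011001 = 665
7759 = 1111001001111
→ & → 0001000001001 = 521
297 = 0000100101001
→ & → 0000000001001 = 9
5317 = 1010011000101
→ ^ → 1010011001100 = 5324

5324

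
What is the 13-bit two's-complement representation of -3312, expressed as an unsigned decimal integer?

3312 in 13 bits: 0110011110000
Invert: 1001100001111
Add 1:  1001100010000 = 4880
(Check: 2^13 - 3312 = 8192 - 3312 = 4880.)

4880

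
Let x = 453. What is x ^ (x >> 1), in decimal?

x = 111000101 = 453
x>>1 = 011100010
XOR  = 100100111 = 295
(x ^ (x >> 1) gives the standard binary-reflected Gray code of x.)

295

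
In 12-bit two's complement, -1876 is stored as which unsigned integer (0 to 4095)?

1876 in 12 bits: 011101010100
Invert: 100010101011
Add 1:  100010101100 = 2220
(Check: 2^12 - 1876 = 4096 - 1876 = 2220.)

2220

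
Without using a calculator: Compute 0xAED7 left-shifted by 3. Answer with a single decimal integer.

0xAED7 = 0001010111011010111
shift left by 3 → 1010111011010111000 = 358072
(equivalently, 44759 × 2^3 = 44759 × 8)

358072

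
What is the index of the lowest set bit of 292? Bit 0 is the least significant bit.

2

292 = 100100100
Trailing zeros: 2, so the lowest set bit is bit 2 (value 4).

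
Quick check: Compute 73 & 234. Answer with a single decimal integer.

72

73 = 01001001
234 = 11101010
AND → 01001000 = 72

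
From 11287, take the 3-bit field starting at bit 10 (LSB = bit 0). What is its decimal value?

3

v = 010110000010111
Shift right by 10: 01011
Mask low 3 bits: 011 = 3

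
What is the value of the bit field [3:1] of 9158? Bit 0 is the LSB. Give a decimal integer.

v = 010001111000110
Shift right by 1: 01000111100011
Mask low 3 bits: 011 = 3

3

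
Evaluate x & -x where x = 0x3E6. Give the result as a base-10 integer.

2

x = 1111100110 = 998
-x (two's complement) = …0000011010
AND   = 0000000010 = 2
(x & -x isolates the lowest set bit of x.)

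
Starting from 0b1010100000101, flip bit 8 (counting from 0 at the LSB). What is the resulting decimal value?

x = 1010100000101
bit 8 is currently 1; toggle it via x ^ (1 << 8) = x ^ 256
→ 1010000000101 = 5125

5125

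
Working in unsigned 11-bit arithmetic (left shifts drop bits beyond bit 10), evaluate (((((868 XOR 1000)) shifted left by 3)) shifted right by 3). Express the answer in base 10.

868 = 01101100100
1000 = 01111101000
→ XOR → 00010001100 = 140
→ shifted left by 3 (mod 2^11) → 10001100000 = 1120
→ shifted right by 3 → 00010001100 = 140

140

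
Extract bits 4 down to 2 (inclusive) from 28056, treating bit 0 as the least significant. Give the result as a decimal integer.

6

v = 110110110011000
Shift right by 2: 1101101100110
Mask low 3 bits: 110 = 6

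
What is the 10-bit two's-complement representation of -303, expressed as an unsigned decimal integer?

721

303 in 10 bits: 0100101111
Invert: 1011010000
Add 1:  1011010001 = 721
(Check: 2^10 - 303 = 1024 - 303 = 721.)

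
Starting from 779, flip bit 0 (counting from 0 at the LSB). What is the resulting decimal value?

778

x = 01100001011
bit 0 is currently 1; toggle it via x ^ (1 << 0) = x ^ 1
→ 01100001010 = 778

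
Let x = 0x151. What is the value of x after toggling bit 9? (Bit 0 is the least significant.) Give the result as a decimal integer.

x = 0101010001
bit 9 is currently 0; toggle it via x ^ (1 << 9) = x ^ 512
→ 1101010001 = 849

849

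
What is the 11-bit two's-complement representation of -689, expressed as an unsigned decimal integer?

689 in 11 bits: 01010110001
Invert: 10101001110
Add 1:  10101001111 = 1359
(Check: 2^11 - 689 = 2048 - 689 = 1359.)

1359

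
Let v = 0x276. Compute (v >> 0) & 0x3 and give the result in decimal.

v = 001001110110
Shift right by 0: 001001110110
Mask low 2 bits: 10 = 2

2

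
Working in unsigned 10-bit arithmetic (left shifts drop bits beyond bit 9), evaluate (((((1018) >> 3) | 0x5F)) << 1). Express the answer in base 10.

254

1018 = 1111111010
→ >> 3 → 0001111111 = 127
0x5F = 0001011111
→ | → 0001111111 = 127
→ << 1 (mod 2^10) → 0011111110 = 254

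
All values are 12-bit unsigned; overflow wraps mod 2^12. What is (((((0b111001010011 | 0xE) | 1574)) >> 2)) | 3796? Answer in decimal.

0b111001010011 = 111001010011
0xE = 000000001110
→ | → 111001011111 = 3679
1574 = 011000100110
→ | → 111001111111 = 3711
→ >> 2 → 001110011111 = 927
3796 = 111011010100
→ | → 111111011111 = 4063

4063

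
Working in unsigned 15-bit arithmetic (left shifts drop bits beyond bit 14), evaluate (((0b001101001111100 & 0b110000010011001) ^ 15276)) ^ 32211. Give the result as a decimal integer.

0b001101001111100 = 001101001111100
0b110000010011001 = 110000010011001
→ & → 000000000011000 = 24
15276 = 011101110101100
→ ^ → 011101110110100 = 15284
32211 = 111110111010011
→ ^ → 100011001100111 = 18023

18023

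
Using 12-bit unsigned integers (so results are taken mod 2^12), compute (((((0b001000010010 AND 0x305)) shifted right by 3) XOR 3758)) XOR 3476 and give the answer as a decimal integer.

0b001000010010 = 001000010010
0x305 = 001100000101
→ AND → 001000000000 = 512
→ shifted right by 3 → 000001000000 = 64
3758 = 111010101110
→ XOR → 111011101110 = 3822
3476 = 110110010100
→ XOR → 001101111010 = 890

890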